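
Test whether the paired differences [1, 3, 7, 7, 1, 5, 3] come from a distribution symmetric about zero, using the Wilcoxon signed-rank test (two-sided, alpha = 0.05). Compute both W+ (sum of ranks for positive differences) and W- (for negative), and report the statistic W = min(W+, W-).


Step 1: Drop any zero differences (none here) and take |d_i|.
|d| = [1, 3, 7, 7, 1, 5, 3]
Step 2: Midrank |d_i| (ties get averaged ranks).
ranks: |1|->1.5, |3|->3.5, |7|->6.5, |7|->6.5, |1|->1.5, |5|->5, |3|->3.5
Step 3: Attach original signs; sum ranks with positive sign and with negative sign.
W+ = 1.5 + 3.5 + 6.5 + 6.5 + 1.5 + 5 + 3.5 = 28
W- = 0 = 0
(Check: W+ + W- = 28 should equal n(n+1)/2 = 28.)
Step 4: Test statistic W = min(W+, W-) = 0.
Step 5: Ties in |d|, so use the tie-corrected normal approximation.
        E[W] = n(n+1)/4 = 7*8/4 = 14.
        Tie groups: |d|=1 (t=2), |d|=3 (t=2), |d|=7 (t=2); sum(t^3 - t) = 18.
        Var[W] = n(n+1)(2n+1)/24 - sum(t^3-t)/48 = 840/24 - 18/48 = 34.625.
        z = (W - E[W]) / sqrt(Var[W]) = (0 - 14) / 5.8843 = -2.3792.
        Two-sided p = 2*Phi(z) = 0.017350.
Step 6: alpha = 0.05. reject H0.

W+ = 28, W- = 0, W = min = 0, p = 0.017350, reject H0.


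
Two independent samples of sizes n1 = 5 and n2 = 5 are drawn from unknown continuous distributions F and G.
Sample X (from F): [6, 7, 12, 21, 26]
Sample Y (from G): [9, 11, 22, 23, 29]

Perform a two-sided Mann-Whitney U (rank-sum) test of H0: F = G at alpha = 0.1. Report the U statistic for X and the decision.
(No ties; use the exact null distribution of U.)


Step 1: Combine and sort all 10 observations; assign midranks.
sorted (value, group): (6,X), (7,X), (9,Y), (11,Y), (12,X), (21,X), (22,Y), (23,Y), (26,X), (29,Y)
ranks: 6->1, 7->2, 9->3, 11->4, 12->5, 21->6, 22->7, 23->8, 26->9, 29->10
Step 2: Rank sum for X: R1 = 1 + 2 + 5 + 6 + 9 = 23.
Step 3: U_X = R1 - n1(n1+1)/2 = 23 - 5*6/2 = 23 - 15 = 8.
       U_Y = n1*n2 - U_X = 25 - 8 = 17.
Step 4: No ties, so the exact null distribution of U (based on enumerating the C(10,5) = 252 equally likely rank assignments) gives the two-sided p-value.
Step 5: p-value = 0.420635; compare to alpha = 0.1. fail to reject H0.

U_X = 8, p = 0.420635, fail to reject H0 at alpha = 0.1.


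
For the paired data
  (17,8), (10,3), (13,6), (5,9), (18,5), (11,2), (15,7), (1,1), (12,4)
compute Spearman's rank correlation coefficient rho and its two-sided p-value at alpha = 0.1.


Step 1: Rank x and y separately (midranks; no ties here).
rank(x): 17->8, 10->3, 13->6, 5->2, 18->9, 11->4, 15->7, 1->1, 12->5
rank(y): 8->8, 3->3, 6->6, 9->9, 5->5, 2->2, 7->7, 1->1, 4->4
Step 2: d_i = R_x(i) - R_y(i); compute d_i^2.
  (8-8)^2=0, (3-3)^2=0, (6-6)^2=0, (2-9)^2=49, (9-5)^2=16, (4-2)^2=4, (7-7)^2=0, (1-1)^2=0, (5-4)^2=1
sum(d^2) = 70.
Step 3: rho = 1 - 6*70 / (9*(9^2 - 1)) = 1 - 420/720 = 0.416667.
Step 4: Under H0, t = rho * sqrt((n-2)/(1-rho^2)) = 1.2127 ~ t(7).
Step 5: Two-sided p-value from the t-distribution with 7 df = 0.264586.
Step 6: alpha = 0.1. fail to reject H0.

rho = 0.4167, p = 0.264586, fail to reject H0 at alpha = 0.1.


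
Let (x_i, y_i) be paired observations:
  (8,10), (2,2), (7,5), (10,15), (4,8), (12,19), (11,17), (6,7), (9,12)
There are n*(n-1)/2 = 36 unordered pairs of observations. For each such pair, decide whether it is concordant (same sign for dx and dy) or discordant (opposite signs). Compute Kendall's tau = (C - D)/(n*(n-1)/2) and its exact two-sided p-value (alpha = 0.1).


Step 1: Enumerate the 36 unordered pairs (i,j) with i<j and classify each by sign(x_j-x_i) * sign(y_j-y_i).
  (1,2):dx=-6,dy=-8->C; (1,3):dx=-1,dy=-5->C; (1,4):dx=+2,dy=+5->C; (1,5):dx=-4,dy=-2->C
  (1,6):dx=+4,dy=+9->C; (1,7):dx=+3,dy=+7->C; (1,8):dx=-2,dy=-3->C; (1,9):dx=+1,dy=+2->C
  (2,3):dx=+5,dy=+3->C; (2,4):dx=+8,dy=+13->C; (2,5):dx=+2,dy=+6->C; (2,6):dx=+10,dy=+17->C
  (2,7):dx=+9,dy=+15->C; (2,8):dx=+4,dy=+5->C; (2,9):dx=+7,dy=+10->C; (3,4):dx=+3,dy=+10->C
  (3,5):dx=-3,dy=+3->D; (3,6):dx=+5,dy=+14->C; (3,7):dx=+4,dy=+12->C; (3,8):dx=-1,dy=+2->D
  (3,9):dx=+2,dy=+7->C; (4,5):dx=-6,dy=-7->C; (4,6):dx=+2,dy=+4->C; (4,7):dx=+1,dy=+2->C
  (4,8):dx=-4,dy=-8->C; (4,9):dx=-1,dy=-3->C; (5,6):dx=+8,dy=+11->C; (5,7):dx=+7,dy=+9->C
  (5,8):dx=+2,dy=-1->D; (5,9):dx=+5,dy=+4->C; (6,7):dx=-1,dy=-2->C; (6,8):dx=-6,dy=-12->C
  (6,9):dx=-3,dy=-7->C; (7,8):dx=-5,dy=-10->C; (7,9):dx=-2,dy=-5->C; (8,9):dx=+3,dy=+5->C
Step 2: C = 33, D = 3, total pairs = 36.
Step 3: tau = (C - D)/(n(n-1)/2) = (33 - 3)/36 = 0.833333.
Step 4: Exact two-sided p-value (enumerate n! = 362880 permutations of y under H0): p = 0.000854.
Step 5: alpha = 0.1. reject H0.

tau_b = 0.8333 (C=33, D=3), p = 0.000854, reject H0.


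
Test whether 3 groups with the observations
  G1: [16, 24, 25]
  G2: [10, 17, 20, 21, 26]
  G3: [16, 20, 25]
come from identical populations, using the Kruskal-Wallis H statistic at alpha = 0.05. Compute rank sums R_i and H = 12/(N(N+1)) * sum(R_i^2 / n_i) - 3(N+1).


Step 1: Combine all N = 11 observations and assign midranks.
sorted (value, group, rank): (10,G2,1), (16,G1,2.5), (16,G3,2.5), (17,G2,4), (20,G2,5.5), (20,G3,5.5), (21,G2,7), (24,G1,8), (25,G1,9.5), (25,G3,9.5), (26,G2,11)
Step 2: Sum ranks within each group.
R_1 = 20 (n_1 = 3)
R_2 = 28.5 (n_2 = 5)
R_3 = 17.5 (n_3 = 3)
Step 3: H = 12/(N(N+1)) * sum(R_i^2/n_i) - 3(N+1)
     = 12/(11*12) * (20^2/3 + 28.5^2/5 + 17.5^2/3) - 3*12
     = 0.090909 * 397.867 - 36
     = 0.169697.
Step 4: Ties present; correction factor C = 1 - 18/(11^3 - 11) = 0.986364. Corrected H = 0.169697 / 0.986364 = 0.172043.
Step 5: Under H0, H ~ chi^2(2); p-value = 0.917574.
Step 6: alpha = 0.05. fail to reject H0.

H = 0.1720, df = 2, p = 0.917574, fail to reject H0.


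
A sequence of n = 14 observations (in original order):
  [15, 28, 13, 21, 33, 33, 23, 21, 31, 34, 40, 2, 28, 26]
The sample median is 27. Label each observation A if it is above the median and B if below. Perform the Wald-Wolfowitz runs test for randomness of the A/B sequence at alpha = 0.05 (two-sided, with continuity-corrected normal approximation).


Step 1: Compute median = 27; label A = above, B = below.
Labels in order: BABBAABBAAABAB  (n_A = 7, n_B = 7)
Step 2: Count runs R = 9.
Step 3: Under H0 (random ordering), E[R] = 2*n_A*n_B/(n_A+n_B) + 1 = 2*7*7/14 + 1 = 8.0000.
        Var[R] = 2*n_A*n_B*(2*n_A*n_B - n_A - n_B) / ((n_A+n_B)^2 * (n_A+n_B-1)) = 8232/2548 = 3.2308.
        SD[R] = 1.7974.
Step 4: Continuity-corrected z = (R - 0.5 - E[R]) / SD[R] = (9 - 0.5 - 8.0000) / 1.7974 = 0.2782.
Step 5: Two-sided p-value via normal approximation = 2*(1 - Phi(|z|)) = 0.780879.
Step 6: alpha = 0.05. fail to reject H0.

R = 9, z = 0.2782, p = 0.780879, fail to reject H0.


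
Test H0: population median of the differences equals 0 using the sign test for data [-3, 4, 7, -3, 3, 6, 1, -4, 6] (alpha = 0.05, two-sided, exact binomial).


Step 1: Discard zero differences. Original n = 9; n_eff = number of nonzero differences = 9.
Nonzero differences (with sign): -3, +4, +7, -3, +3, +6, +1, -4, +6
Step 2: Count signs: positive = 6, negative = 3.
Step 3: Under H0: P(positive) = 0.5, so the number of positives S ~ Bin(9, 0.5).
Step 4: Two-sided exact p-value = sum of Bin(9,0.5) probabilities at or below the observed probability = 0.507812.
Step 5: alpha = 0.05. fail to reject H0.

n_eff = 9, pos = 6, neg = 3, p = 0.507812, fail to reject H0.


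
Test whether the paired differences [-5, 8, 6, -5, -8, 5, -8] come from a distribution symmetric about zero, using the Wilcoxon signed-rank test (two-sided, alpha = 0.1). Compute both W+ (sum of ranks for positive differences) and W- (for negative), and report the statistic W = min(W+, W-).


Step 1: Drop any zero differences (none here) and take |d_i|.
|d| = [5, 8, 6, 5, 8, 5, 8]
Step 2: Midrank |d_i| (ties get averaged ranks).
ranks: |5|->2, |8|->6, |6|->4, |5|->2, |8|->6, |5|->2, |8|->6
Step 3: Attach original signs; sum ranks with positive sign and with negative sign.
W+ = 6 + 4 + 2 = 12
W- = 2 + 2 + 6 + 6 = 16
(Check: W+ + W- = 28 should equal n(n+1)/2 = 28.)
Step 4: Test statistic W = min(W+, W-) = 12.
Step 5: Ties in |d|, so use the tie-corrected normal approximation.
        E[W] = n(n+1)/4 = 7*8/4 = 14.
        Tie groups: |d|=5 (t=3), |d|=8 (t=3); sum(t^3 - t) = 48.
        Var[W] = n(n+1)(2n+1)/24 - sum(t^3-t)/48 = 840/24 - 48/48 = 34.
        z = (W - E[W]) / sqrt(Var[W]) = (12 - 14) / 5.8310 = -0.3430.
        Two-sided p = 2*Phi(z) = 0.731601.
Step 6: alpha = 0.1. fail to reject H0.

W+ = 12, W- = 16, W = min = 12, p = 0.731601, fail to reject H0.


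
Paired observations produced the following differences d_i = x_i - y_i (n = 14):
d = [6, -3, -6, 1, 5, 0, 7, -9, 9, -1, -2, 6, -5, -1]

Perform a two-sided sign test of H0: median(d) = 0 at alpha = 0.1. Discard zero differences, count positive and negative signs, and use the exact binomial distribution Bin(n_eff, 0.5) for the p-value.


Step 1: Discard zero differences. Original n = 14; n_eff = number of nonzero differences = 13.
Nonzero differences (with sign): +6, -3, -6, +1, +5, +7, -9, +9, -1, -2, +6, -5, -1
Step 2: Count signs: positive = 6, negative = 7.
Step 3: Under H0: P(positive) = 0.5, so the number of positives S ~ Bin(13, 0.5).
Step 4: Two-sided exact p-value = sum of Bin(13,0.5) probabilities at or below the observed probability = 1.000000.
Step 5: alpha = 0.1. fail to reject H0.

n_eff = 13, pos = 6, neg = 7, p = 1.000000, fail to reject H0.


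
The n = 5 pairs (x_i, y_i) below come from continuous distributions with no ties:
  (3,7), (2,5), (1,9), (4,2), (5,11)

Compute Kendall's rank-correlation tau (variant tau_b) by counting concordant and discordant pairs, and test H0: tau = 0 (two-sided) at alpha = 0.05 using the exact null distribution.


Step 1: Enumerate the 10 unordered pairs (i,j) with i<j and classify each by sign(x_j-x_i) * sign(y_j-y_i).
  (1,2):dx=-1,dy=-2->C; (1,3):dx=-2,dy=+2->D; (1,4):dx=+1,dy=-5->D; (1,5):dx=+2,dy=+4->C
  (2,3):dx=-1,dy=+4->D; (2,4):dx=+2,dy=-3->D; (2,5):dx=+3,dy=+6->C; (3,4):dx=+3,dy=-7->D
  (3,5):dx=+4,dy=+2->C; (4,5):dx=+1,dy=+9->C
Step 2: C = 5, D = 5, total pairs = 10.
Step 3: tau = (C - D)/(n(n-1)/2) = (5 - 5)/10 = 0.000000.
Step 4: Exact two-sided p-value (enumerate n! = 120 permutations of y under H0): p = 1.000000.
Step 5: alpha = 0.05. fail to reject H0.

tau_b = 0.0000 (C=5, D=5), p = 1.000000, fail to reject H0.


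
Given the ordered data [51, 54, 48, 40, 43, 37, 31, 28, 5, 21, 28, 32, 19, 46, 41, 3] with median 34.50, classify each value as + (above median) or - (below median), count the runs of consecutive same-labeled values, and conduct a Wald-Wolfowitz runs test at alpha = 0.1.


Step 1: Compute median = 34.50; label A = above, B = below.
Labels in order: AAAAAABBBBBBBAAB  (n_A = 8, n_B = 8)
Step 2: Count runs R = 4.
Step 3: Under H0 (random ordering), E[R] = 2*n_A*n_B/(n_A+n_B) + 1 = 2*8*8/16 + 1 = 9.0000.
        Var[R] = 2*n_A*n_B*(2*n_A*n_B - n_A - n_B) / ((n_A+n_B)^2 * (n_A+n_B-1)) = 14336/3840 = 3.7333.
        SD[R] = 1.9322.
Step 4: Continuity-corrected z = (R + 0.5 - E[R]) / SD[R] = (4 + 0.5 - 9.0000) / 1.9322 = -2.3290.
Step 5: Two-sided p-value via normal approximation = 2*(1 - Phi(|z|)) = 0.019861.
Step 6: alpha = 0.1. reject H0.

R = 4, z = -2.3290, p = 0.019861, reject H0.


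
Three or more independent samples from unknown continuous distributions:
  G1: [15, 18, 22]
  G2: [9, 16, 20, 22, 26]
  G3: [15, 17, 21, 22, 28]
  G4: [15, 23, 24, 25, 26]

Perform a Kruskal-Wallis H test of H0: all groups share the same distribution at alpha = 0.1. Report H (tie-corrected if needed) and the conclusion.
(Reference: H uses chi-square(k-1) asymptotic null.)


Step 1: Combine all N = 18 observations and assign midranks.
sorted (value, group, rank): (9,G2,1), (15,G1,3), (15,G3,3), (15,G4,3), (16,G2,5), (17,G3,6), (18,G1,7), (20,G2,8), (21,G3,9), (22,G1,11), (22,G2,11), (22,G3,11), (23,G4,13), (24,G4,14), (25,G4,15), (26,G2,16.5), (26,G4,16.5), (28,G3,18)
Step 2: Sum ranks within each group.
R_1 = 21 (n_1 = 3)
R_2 = 41.5 (n_2 = 5)
R_3 = 47 (n_3 = 5)
R_4 = 61.5 (n_4 = 5)
Step 3: H = 12/(N(N+1)) * sum(R_i^2/n_i) - 3(N+1)
     = 12/(18*19) * (21^2/3 + 41.5^2/5 + 47^2/5 + 61.5^2/5) - 3*19
     = 0.035088 * 1689.7 - 57
     = 2.287719.
Step 4: Ties present; correction factor C = 1 - 54/(18^3 - 18) = 0.990712. Corrected H = 2.287719 / 0.990712 = 2.309167.
Step 5: Under H0, H ~ chi^2(3); p-value = 0.510767.
Step 6: alpha = 0.1. fail to reject H0.

H = 2.3092, df = 3, p = 0.510767, fail to reject H0.


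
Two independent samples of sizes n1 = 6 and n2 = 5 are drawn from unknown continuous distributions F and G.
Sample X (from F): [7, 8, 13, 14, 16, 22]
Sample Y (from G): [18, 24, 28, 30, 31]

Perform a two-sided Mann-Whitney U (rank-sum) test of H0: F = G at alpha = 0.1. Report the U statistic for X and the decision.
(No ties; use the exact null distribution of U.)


Step 1: Combine and sort all 11 observations; assign midranks.
sorted (value, group): (7,X), (8,X), (13,X), (14,X), (16,X), (18,Y), (22,X), (24,Y), (28,Y), (30,Y), (31,Y)
ranks: 7->1, 8->2, 13->3, 14->4, 16->5, 18->6, 22->7, 24->8, 28->9, 30->10, 31->11
Step 2: Rank sum for X: R1 = 1 + 2 + 3 + 4 + 5 + 7 = 22.
Step 3: U_X = R1 - n1(n1+1)/2 = 22 - 6*7/2 = 22 - 21 = 1.
       U_Y = n1*n2 - U_X = 30 - 1 = 29.
Step 4: No ties, so the exact null distribution of U (based on enumerating the C(11,6) = 462 equally likely rank assignments) gives the two-sided p-value.
Step 5: p-value = 0.008658; compare to alpha = 0.1. reject H0.

U_X = 1, p = 0.008658, reject H0 at alpha = 0.1.


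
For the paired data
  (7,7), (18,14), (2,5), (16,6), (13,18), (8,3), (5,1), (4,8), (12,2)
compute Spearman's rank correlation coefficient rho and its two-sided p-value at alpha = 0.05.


Step 1: Rank x and y separately (midranks; no ties here).
rank(x): 7->4, 18->9, 2->1, 16->8, 13->7, 8->5, 5->3, 4->2, 12->6
rank(y): 7->6, 14->8, 5->4, 6->5, 18->9, 3->3, 1->1, 8->7, 2->2
Step 2: d_i = R_x(i) - R_y(i); compute d_i^2.
  (4-6)^2=4, (9-8)^2=1, (1-4)^2=9, (8-5)^2=9, (7-9)^2=4, (5-3)^2=4, (3-1)^2=4, (2-7)^2=25, (6-2)^2=16
sum(d^2) = 76.
Step 3: rho = 1 - 6*76 / (9*(9^2 - 1)) = 1 - 456/720 = 0.366667.
Step 4: Under H0, t = rho * sqrt((n-2)/(1-rho^2)) = 1.0427 ~ t(7).
Step 5: Two-sided p-value from the t-distribution with 7 df = 0.331740.
Step 6: alpha = 0.05. fail to reject H0.

rho = 0.3667, p = 0.331740, fail to reject H0 at alpha = 0.05.


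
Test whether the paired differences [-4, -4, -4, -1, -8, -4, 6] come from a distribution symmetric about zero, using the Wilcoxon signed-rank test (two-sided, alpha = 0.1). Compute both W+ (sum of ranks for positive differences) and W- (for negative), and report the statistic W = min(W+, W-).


Step 1: Drop any zero differences (none here) and take |d_i|.
|d| = [4, 4, 4, 1, 8, 4, 6]
Step 2: Midrank |d_i| (ties get averaged ranks).
ranks: |4|->3.5, |4|->3.5, |4|->3.5, |1|->1, |8|->7, |4|->3.5, |6|->6
Step 3: Attach original signs; sum ranks with positive sign and with negative sign.
W+ = 6 = 6
W- = 3.5 + 3.5 + 3.5 + 1 + 7 + 3.5 = 22
(Check: W+ + W- = 28 should equal n(n+1)/2 = 28.)
Step 4: Test statistic W = min(W+, W-) = 6.
Step 5: Ties in |d|, so use the tie-corrected normal approximation.
        E[W] = n(n+1)/4 = 7*8/4 = 14.
        Tie groups: |d|=4 (t=4); sum(t^3 - t) = 60.
        Var[W] = n(n+1)(2n+1)/24 - sum(t^3-t)/48 = 840/24 - 60/48 = 33.75.
        z = (W - E[W]) / sqrt(Var[W]) = (6 - 14) / 5.8095 = -1.3771.
        Two-sided p = 2*Phi(z) = 0.168493.
Step 6: alpha = 0.1. fail to reject H0.

W+ = 6, W- = 22, W = min = 6, p = 0.168493, fail to reject H0.


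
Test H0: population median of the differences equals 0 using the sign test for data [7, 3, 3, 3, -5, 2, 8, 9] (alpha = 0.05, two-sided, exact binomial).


Step 1: Discard zero differences. Original n = 8; n_eff = number of nonzero differences = 8.
Nonzero differences (with sign): +7, +3, +3, +3, -5, +2, +8, +9
Step 2: Count signs: positive = 7, negative = 1.
Step 3: Under H0: P(positive) = 0.5, so the number of positives S ~ Bin(8, 0.5).
Step 4: Two-sided exact p-value = sum of Bin(8,0.5) probabilities at or below the observed probability = 0.070312.
Step 5: alpha = 0.05. fail to reject H0.

n_eff = 8, pos = 7, neg = 1, p = 0.070312, fail to reject H0.


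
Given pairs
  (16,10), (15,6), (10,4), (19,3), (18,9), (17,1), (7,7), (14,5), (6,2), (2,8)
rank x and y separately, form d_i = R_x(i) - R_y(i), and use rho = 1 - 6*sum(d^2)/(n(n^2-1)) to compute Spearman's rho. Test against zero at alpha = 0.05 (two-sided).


Step 1: Rank x and y separately (midranks; no ties here).
rank(x): 16->7, 15->6, 10->4, 19->10, 18->9, 17->8, 7->3, 14->5, 6->2, 2->1
rank(y): 10->10, 6->6, 4->4, 3->3, 9->9, 1->1, 7->7, 5->5, 2->2, 8->8
Step 2: d_i = R_x(i) - R_y(i); compute d_i^2.
  (7-10)^2=9, (6-6)^2=0, (4-4)^2=0, (10-3)^2=49, (9-9)^2=0, (8-1)^2=49, (3-7)^2=16, (5-5)^2=0, (2-2)^2=0, (1-8)^2=49
sum(d^2) = 172.
Step 3: rho = 1 - 6*172 / (10*(10^2 - 1)) = 1 - 1032/990 = -0.042424.
Step 4: Under H0, t = rho * sqrt((n-2)/(1-rho^2)) = -0.1201 ~ t(8).
Step 5: Two-sided p-value from the t-distribution with 8 df = 0.907364.
Step 6: alpha = 0.05. fail to reject H0.

rho = -0.0424, p = 0.907364, fail to reject H0 at alpha = 0.05.


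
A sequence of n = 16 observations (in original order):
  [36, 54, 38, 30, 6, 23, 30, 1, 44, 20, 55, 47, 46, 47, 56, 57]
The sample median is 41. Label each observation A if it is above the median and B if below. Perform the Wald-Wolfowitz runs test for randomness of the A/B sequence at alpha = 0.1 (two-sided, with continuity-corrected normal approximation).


Step 1: Compute median = 41; label A = above, B = below.
Labels in order: BABBBBBBABAAAAAA  (n_A = 8, n_B = 8)
Step 2: Count runs R = 6.
Step 3: Under H0 (random ordering), E[R] = 2*n_A*n_B/(n_A+n_B) + 1 = 2*8*8/16 + 1 = 9.0000.
        Var[R] = 2*n_A*n_B*(2*n_A*n_B - n_A - n_B) / ((n_A+n_B)^2 * (n_A+n_B-1)) = 14336/3840 = 3.7333.
        SD[R] = 1.9322.
Step 4: Continuity-corrected z = (R + 0.5 - E[R]) / SD[R] = (6 + 0.5 - 9.0000) / 1.9322 = -1.2939.
Step 5: Two-sided p-value via normal approximation = 2*(1 - Phi(|z|)) = 0.195709.
Step 6: alpha = 0.1. fail to reject H0.

R = 6, z = -1.2939, p = 0.195709, fail to reject H0.


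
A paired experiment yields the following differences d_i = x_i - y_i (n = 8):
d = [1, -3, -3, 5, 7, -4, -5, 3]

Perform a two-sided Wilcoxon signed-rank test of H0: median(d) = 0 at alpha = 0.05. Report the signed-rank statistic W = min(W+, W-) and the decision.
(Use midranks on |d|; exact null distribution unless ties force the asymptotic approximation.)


Step 1: Drop any zero differences (none here) and take |d_i|.
|d| = [1, 3, 3, 5, 7, 4, 5, 3]
Step 2: Midrank |d_i| (ties get averaged ranks).
ranks: |1|->1, |3|->3, |3|->3, |5|->6.5, |7|->8, |4|->5, |5|->6.5, |3|->3
Step 3: Attach original signs; sum ranks with positive sign and with negative sign.
W+ = 1 + 6.5 + 8 + 3 = 18.5
W- = 3 + 3 + 5 + 6.5 = 17.5
(Check: W+ + W- = 36 should equal n(n+1)/2 = 36.)
Step 4: Test statistic W = min(W+, W-) = 17.5.
Step 5: Ties in |d|, so use the tie-corrected normal approximation.
        E[W] = n(n+1)/4 = 8*9/4 = 18.
        Tie groups: |d|=3 (t=3), |d|=5 (t=2); sum(t^3 - t) = 30.
        Var[W] = n(n+1)(2n+1)/24 - sum(t^3-t)/48 = 1224/24 - 30/48 = 50.375.
        z = (W - E[W]) / sqrt(Var[W]) = (17.5 - 18) / 7.0975 = -0.0704.
        Two-sided p = 2*Phi(z) = 0.943838.
Step 6: alpha = 0.05. fail to reject H0.

W+ = 18.5, W- = 17.5, W = min = 17.5, p = 0.943838, fail to reject H0.


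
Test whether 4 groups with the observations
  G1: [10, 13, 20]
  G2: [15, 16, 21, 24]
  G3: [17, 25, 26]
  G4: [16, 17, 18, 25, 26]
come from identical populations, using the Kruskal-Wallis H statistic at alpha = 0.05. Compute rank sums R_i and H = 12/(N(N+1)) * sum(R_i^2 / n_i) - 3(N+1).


Step 1: Combine all N = 15 observations and assign midranks.
sorted (value, group, rank): (10,G1,1), (13,G1,2), (15,G2,3), (16,G2,4.5), (16,G4,4.5), (17,G3,6.5), (17,G4,6.5), (18,G4,8), (20,G1,9), (21,G2,10), (24,G2,11), (25,G3,12.5), (25,G4,12.5), (26,G3,14.5), (26,G4,14.5)
Step 2: Sum ranks within each group.
R_1 = 12 (n_1 = 3)
R_2 = 28.5 (n_2 = 4)
R_3 = 33.5 (n_3 = 3)
R_4 = 46 (n_4 = 5)
Step 3: H = 12/(N(N+1)) * sum(R_i^2/n_i) - 3(N+1)
     = 12/(15*16) * (12^2/3 + 28.5^2/4 + 33.5^2/3 + 46^2/5) - 3*16
     = 0.050000 * 1048.35 - 48
     = 4.417292.
Step 4: Ties present; correction factor C = 1 - 24/(15^3 - 15) = 0.992857. Corrected H = 4.417292 / 0.992857 = 4.449071.
Step 5: Under H0, H ~ chi^2(3); p-value = 0.216878.
Step 6: alpha = 0.05. fail to reject H0.

H = 4.4491, df = 3, p = 0.216878, fail to reject H0.


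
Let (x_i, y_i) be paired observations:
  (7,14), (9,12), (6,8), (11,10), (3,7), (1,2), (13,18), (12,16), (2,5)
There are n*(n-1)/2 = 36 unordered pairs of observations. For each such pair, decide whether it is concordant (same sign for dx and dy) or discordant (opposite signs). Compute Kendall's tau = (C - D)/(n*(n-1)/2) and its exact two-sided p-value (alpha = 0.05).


Step 1: Enumerate the 36 unordered pairs (i,j) with i<j and classify each by sign(x_j-x_i) * sign(y_j-y_i).
  (1,2):dx=+2,dy=-2->D; (1,3):dx=-1,dy=-6->C; (1,4):dx=+4,dy=-4->D; (1,5):dx=-4,dy=-7->C
  (1,6):dx=-6,dy=-12->C; (1,7):dx=+6,dy=+4->C; (1,8):dx=+5,dy=+2->C; (1,9):dx=-5,dy=-9->C
  (2,3):dx=-3,dy=-4->C; (2,4):dx=+2,dy=-2->D; (2,5):dx=-6,dy=-5->C; (2,6):dx=-8,dy=-10->C
  (2,7):dx=+4,dy=+6->C; (2,8):dx=+3,dy=+4->C; (2,9):dx=-7,dy=-7->C; (3,4):dx=+5,dy=+2->C
  (3,5):dx=-3,dy=-1->C; (3,6):dx=-5,dy=-6->C; (3,7):dx=+7,dy=+10->C; (3,8):dx=+6,dy=+8->C
  (3,9):dx=-4,dy=-3->C; (4,5):dx=-8,dy=-3->C; (4,6):dx=-10,dy=-8->C; (4,7):dx=+2,dy=+8->C
  (4,8):dx=+1,dy=+6->C; (4,9):dx=-9,dy=-5->C; (5,6):dx=-2,dy=-5->C; (5,7):dx=+10,dy=+11->C
  (5,8):dx=+9,dy=+9->C; (5,9):dx=-1,dy=-2->C; (6,7):dx=+12,dy=+16->C; (6,8):dx=+11,dy=+14->C
  (6,9):dx=+1,dy=+3->C; (7,8):dx=-1,dy=-2->C; (7,9):dx=-11,dy=-13->C; (8,9):dx=-10,dy=-11->C
Step 2: C = 33, D = 3, total pairs = 36.
Step 3: tau = (C - D)/(n(n-1)/2) = (33 - 3)/36 = 0.833333.
Step 4: Exact two-sided p-value (enumerate n! = 362880 permutations of y under H0): p = 0.000854.
Step 5: alpha = 0.05. reject H0.

tau_b = 0.8333 (C=33, D=3), p = 0.000854, reject H0.


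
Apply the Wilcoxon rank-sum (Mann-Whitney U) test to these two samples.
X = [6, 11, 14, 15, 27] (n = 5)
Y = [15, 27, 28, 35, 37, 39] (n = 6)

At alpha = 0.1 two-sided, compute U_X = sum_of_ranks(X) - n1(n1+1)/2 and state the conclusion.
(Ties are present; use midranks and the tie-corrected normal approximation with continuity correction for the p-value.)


Step 1: Combine and sort all 11 observations; assign midranks.
sorted (value, group): (6,X), (11,X), (14,X), (15,X), (15,Y), (27,X), (27,Y), (28,Y), (35,Y), (37,Y), (39,Y)
ranks: 6->1, 11->2, 14->3, 15->4.5, 15->4.5, 27->6.5, 27->6.5, 28->8, 35->9, 37->10, 39->11
Step 2: Rank sum for X: R1 = 1 + 2 + 3 + 4.5 + 6.5 = 17.
Step 3: U_X = R1 - n1(n1+1)/2 = 17 - 5*6/2 = 17 - 15 = 2.
       U_Y = n1*n2 - U_X = 30 - 2 = 28.
Step 4: Ties are present, so use the tie-corrected normal approximation (with continuity correction) for the p-value.
Step 5: p-value = 0.021870; compare to alpha = 0.1. reject H0.

U_X = 2, p = 0.021870, reject H0 at alpha = 0.1.


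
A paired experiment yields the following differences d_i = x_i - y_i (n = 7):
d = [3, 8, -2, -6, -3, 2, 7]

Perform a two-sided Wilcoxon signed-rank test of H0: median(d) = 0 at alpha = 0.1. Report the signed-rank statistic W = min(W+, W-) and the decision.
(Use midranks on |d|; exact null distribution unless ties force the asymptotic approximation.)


Step 1: Drop any zero differences (none here) and take |d_i|.
|d| = [3, 8, 2, 6, 3, 2, 7]
Step 2: Midrank |d_i| (ties get averaged ranks).
ranks: |3|->3.5, |8|->7, |2|->1.5, |6|->5, |3|->3.5, |2|->1.5, |7|->6
Step 3: Attach original signs; sum ranks with positive sign and with negative sign.
W+ = 3.5 + 7 + 1.5 + 6 = 18
W- = 1.5 + 5 + 3.5 = 10
(Check: W+ + W- = 28 should equal n(n+1)/2 = 28.)
Step 4: Test statistic W = min(W+, W-) = 10.
Step 5: Ties in |d|, so use the tie-corrected normal approximation.
        E[W] = n(n+1)/4 = 7*8/4 = 14.
        Tie groups: |d|=2 (t=2), |d|=3 (t=2); sum(t^3 - t) = 12.
        Var[W] = n(n+1)(2n+1)/24 - sum(t^3-t)/48 = 840/24 - 12/48 = 34.75.
        z = (W - E[W]) / sqrt(Var[W]) = (10 - 14) / 5.8949 = -0.6786.
        Two-sided p = 2*Phi(z) = 0.497422.
Step 6: alpha = 0.1. fail to reject H0.

W+ = 18, W- = 10, W = min = 10, p = 0.497422, fail to reject H0.


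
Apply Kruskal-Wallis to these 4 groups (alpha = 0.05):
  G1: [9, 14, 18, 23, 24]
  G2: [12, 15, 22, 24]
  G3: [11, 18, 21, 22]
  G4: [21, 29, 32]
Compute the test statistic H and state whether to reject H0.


Step 1: Combine all N = 16 observations and assign midranks.
sorted (value, group, rank): (9,G1,1), (11,G3,2), (12,G2,3), (14,G1,4), (15,G2,5), (18,G1,6.5), (18,G3,6.5), (21,G3,8.5), (21,G4,8.5), (22,G2,10.5), (22,G3,10.5), (23,G1,12), (24,G1,13.5), (24,G2,13.5), (29,G4,15), (32,G4,16)
Step 2: Sum ranks within each group.
R_1 = 37 (n_1 = 5)
R_2 = 32 (n_2 = 4)
R_3 = 27.5 (n_3 = 4)
R_4 = 39.5 (n_4 = 3)
Step 3: H = 12/(N(N+1)) * sum(R_i^2/n_i) - 3(N+1)
     = 12/(16*17) * (37^2/5 + 32^2/4 + 27.5^2/4 + 39.5^2/3) - 3*17
     = 0.044118 * 1238.95 - 51
     = 3.659375.
Step 4: Ties present; correction factor C = 1 - 24/(16^3 - 16) = 0.994118. Corrected H = 3.659375 / 0.994118 = 3.681028.
Step 5: Under H0, H ~ chi^2(3); p-value = 0.298031.
Step 6: alpha = 0.05. fail to reject H0.

H = 3.6810, df = 3, p = 0.298031, fail to reject H0.


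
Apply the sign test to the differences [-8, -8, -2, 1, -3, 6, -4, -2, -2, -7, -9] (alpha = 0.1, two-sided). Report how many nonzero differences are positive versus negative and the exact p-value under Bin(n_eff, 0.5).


Step 1: Discard zero differences. Original n = 11; n_eff = number of nonzero differences = 11.
Nonzero differences (with sign): -8, -8, -2, +1, -3, +6, -4, -2, -2, -7, -9
Step 2: Count signs: positive = 2, negative = 9.
Step 3: Under H0: P(positive) = 0.5, so the number of positives S ~ Bin(11, 0.5).
Step 4: Two-sided exact p-value = sum of Bin(11,0.5) probabilities at or below the observed probability = 0.065430.
Step 5: alpha = 0.1. reject H0.

n_eff = 11, pos = 2, neg = 9, p = 0.065430, reject H0.


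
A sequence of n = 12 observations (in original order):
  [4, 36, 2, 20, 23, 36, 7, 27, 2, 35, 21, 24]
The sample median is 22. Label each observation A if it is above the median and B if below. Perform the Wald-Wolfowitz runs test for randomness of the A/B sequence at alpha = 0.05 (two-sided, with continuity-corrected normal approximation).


Step 1: Compute median = 22; label A = above, B = below.
Labels in order: BABBAABABABA  (n_A = 6, n_B = 6)
Step 2: Count runs R = 10.
Step 3: Under H0 (random ordering), E[R] = 2*n_A*n_B/(n_A+n_B) + 1 = 2*6*6/12 + 1 = 7.0000.
        Var[R] = 2*n_A*n_B*(2*n_A*n_B - n_A - n_B) / ((n_A+n_B)^2 * (n_A+n_B-1)) = 4320/1584 = 2.7273.
        SD[R] = 1.6514.
Step 4: Continuity-corrected z = (R - 0.5 - E[R]) / SD[R] = (10 - 0.5 - 7.0000) / 1.6514 = 1.5138.
Step 5: Two-sided p-value via normal approximation = 2*(1 - Phi(|z|)) = 0.130070.
Step 6: alpha = 0.05. fail to reject H0.

R = 10, z = 1.5138, p = 0.130070, fail to reject H0.


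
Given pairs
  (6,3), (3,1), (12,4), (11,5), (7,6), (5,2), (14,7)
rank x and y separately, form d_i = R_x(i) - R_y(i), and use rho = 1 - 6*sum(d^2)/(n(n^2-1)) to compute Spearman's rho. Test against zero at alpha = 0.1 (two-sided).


Step 1: Rank x and y separately (midranks; no ties here).
rank(x): 6->3, 3->1, 12->6, 11->5, 7->4, 5->2, 14->7
rank(y): 3->3, 1->1, 4->4, 5->5, 6->6, 2->2, 7->7
Step 2: d_i = R_x(i) - R_y(i); compute d_i^2.
  (3-3)^2=0, (1-1)^2=0, (6-4)^2=4, (5-5)^2=0, (4-6)^2=4, (2-2)^2=0, (7-7)^2=0
sum(d^2) = 8.
Step 3: rho = 1 - 6*8 / (7*(7^2 - 1)) = 1 - 48/336 = 0.857143.
Step 4: Under H0, t = rho * sqrt((n-2)/(1-rho^2)) = 3.7210 ~ t(5).
Step 5: Two-sided p-value from the t-distribution with 5 df = 0.013697.
Step 6: alpha = 0.1. reject H0.

rho = 0.8571, p = 0.013697, reject H0 at alpha = 0.1.


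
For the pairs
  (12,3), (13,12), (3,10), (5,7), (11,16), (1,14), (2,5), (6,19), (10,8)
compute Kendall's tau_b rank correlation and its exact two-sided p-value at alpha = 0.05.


Step 1: Enumerate the 36 unordered pairs (i,j) with i<j and classify each by sign(x_j-x_i) * sign(y_j-y_i).
  (1,2):dx=+1,dy=+9->C; (1,3):dx=-9,dy=+7->D; (1,4):dx=-7,dy=+4->D; (1,5):dx=-1,dy=+13->D
  (1,6):dx=-11,dy=+11->D; (1,7):dx=-10,dy=+2->D; (1,8):dx=-6,dy=+16->D; (1,9):dx=-2,dy=+5->D
  (2,3):dx=-10,dy=-2->C; (2,4):dx=-8,dy=-5->C; (2,5):dx=-2,dy=+4->D; (2,6):dx=-12,dy=+2->D
  (2,7):dx=-11,dy=-7->C; (2,8):dx=-7,dy=+7->D; (2,9):dx=-3,dy=-4->C; (3,4):dx=+2,dy=-3->D
  (3,5):dx=+8,dy=+6->C; (3,6):dx=-2,dy=+4->D; (3,7):dx=-1,dy=-5->C; (3,8):dx=+3,dy=+9->C
  (3,9):dx=+7,dy=-2->D; (4,5):dx=+6,dy=+9->C; (4,6):dx=-4,dy=+7->D; (4,7):dx=-3,dy=-2->C
  (4,8):dx=+1,dy=+12->C; (4,9):dx=+5,dy=+1->C; (5,6):dx=-10,dy=-2->C; (5,7):dx=-9,dy=-11->C
  (5,8):dx=-5,dy=+3->D; (5,9):dx=-1,dy=-8->C; (6,7):dx=+1,dy=-9->D; (6,8):dx=+5,dy=+5->C
  (6,9):dx=+9,dy=-6->D; (7,8):dx=+4,dy=+14->C; (7,9):dx=+8,dy=+3->C; (8,9):dx=+4,dy=-11->D
Step 2: C = 18, D = 18, total pairs = 36.
Step 3: tau = (C - D)/(n(n-1)/2) = (18 - 18)/36 = 0.000000.
Step 4: Exact two-sided p-value (enumerate n! = 362880 permutations of y under H0): p = 1.000000.
Step 5: alpha = 0.05. fail to reject H0.

tau_b = 0.0000 (C=18, D=18), p = 1.000000, fail to reject H0.


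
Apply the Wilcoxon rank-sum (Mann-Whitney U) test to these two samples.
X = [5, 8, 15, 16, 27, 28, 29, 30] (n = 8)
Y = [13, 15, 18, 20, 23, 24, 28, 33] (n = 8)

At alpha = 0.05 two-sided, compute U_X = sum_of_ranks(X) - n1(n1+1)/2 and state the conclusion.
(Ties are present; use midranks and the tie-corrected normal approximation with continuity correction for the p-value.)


Step 1: Combine and sort all 16 observations; assign midranks.
sorted (value, group): (5,X), (8,X), (13,Y), (15,X), (15,Y), (16,X), (18,Y), (20,Y), (23,Y), (24,Y), (27,X), (28,X), (28,Y), (29,X), (30,X), (33,Y)
ranks: 5->1, 8->2, 13->3, 15->4.5, 15->4.5, 16->6, 18->7, 20->8, 23->9, 24->10, 27->11, 28->12.5, 28->12.5, 29->14, 30->15, 33->16
Step 2: Rank sum for X: R1 = 1 + 2 + 4.5 + 6 + 11 + 12.5 + 14 + 15 = 66.
Step 3: U_X = R1 - n1(n1+1)/2 = 66 - 8*9/2 = 66 - 36 = 30.
       U_Y = n1*n2 - U_X = 64 - 30 = 34.
Step 4: Ties are present, so use the tie-corrected normal approximation (with continuity correction) for the p-value.
Step 5: p-value = 0.874643; compare to alpha = 0.05. fail to reject H0.

U_X = 30, p = 0.874643, fail to reject H0 at alpha = 0.05.


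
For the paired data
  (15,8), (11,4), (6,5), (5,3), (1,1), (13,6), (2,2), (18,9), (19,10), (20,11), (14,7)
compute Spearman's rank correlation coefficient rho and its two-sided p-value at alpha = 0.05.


Step 1: Rank x and y separately (midranks; no ties here).
rank(x): 15->8, 11->5, 6->4, 5->3, 1->1, 13->6, 2->2, 18->9, 19->10, 20->11, 14->7
rank(y): 8->8, 4->4, 5->5, 3->3, 1->1, 6->6, 2->2, 9->9, 10->10, 11->11, 7->7
Step 2: d_i = R_x(i) - R_y(i); compute d_i^2.
  (8-8)^2=0, (5-4)^2=1, (4-5)^2=1, (3-3)^2=0, (1-1)^2=0, (6-6)^2=0, (2-2)^2=0, (9-9)^2=0, (10-10)^2=0, (11-11)^2=0, (7-7)^2=0
sum(d^2) = 2.
Step 3: rho = 1 - 6*2 / (11*(11^2 - 1)) = 1 - 12/1320 = 0.990909.
Step 4: Under H0, t = rho * sqrt((n-2)/(1-rho^2)) = 22.0966 ~ t(9).
Step 5: Two-sided p-value from the t-distribution with 9 df = 0.000000.
Step 6: alpha = 0.05. reject H0.

rho = 0.9909, p = 0.000000, reject H0 at alpha = 0.05.


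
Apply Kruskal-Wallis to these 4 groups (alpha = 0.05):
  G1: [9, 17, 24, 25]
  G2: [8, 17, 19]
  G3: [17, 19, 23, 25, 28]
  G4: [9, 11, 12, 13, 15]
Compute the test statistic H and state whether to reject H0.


Step 1: Combine all N = 17 observations and assign midranks.
sorted (value, group, rank): (8,G2,1), (9,G1,2.5), (9,G4,2.5), (11,G4,4), (12,G4,5), (13,G4,6), (15,G4,7), (17,G1,9), (17,G2,9), (17,G3,9), (19,G2,11.5), (19,G3,11.5), (23,G3,13), (24,G1,14), (25,G1,15.5), (25,G3,15.5), (28,G3,17)
Step 2: Sum ranks within each group.
R_1 = 41 (n_1 = 4)
R_2 = 21.5 (n_2 = 3)
R_3 = 66 (n_3 = 5)
R_4 = 24.5 (n_4 = 5)
Step 3: H = 12/(N(N+1)) * sum(R_i^2/n_i) - 3(N+1)
     = 12/(17*18) * (41^2/4 + 21.5^2/3 + 66^2/5 + 24.5^2/5) - 3*18
     = 0.039216 * 1565.58 - 54
     = 7.395425.
Step 4: Ties present; correction factor C = 1 - 42/(17^3 - 17) = 0.991422. Corrected H = 7.395425 / 0.991422 = 7.459415.
Step 5: Under H0, H ~ chi^2(3); p-value = 0.058610.
Step 6: alpha = 0.05. fail to reject H0.

H = 7.4594, df = 3, p = 0.058610, fail to reject H0.


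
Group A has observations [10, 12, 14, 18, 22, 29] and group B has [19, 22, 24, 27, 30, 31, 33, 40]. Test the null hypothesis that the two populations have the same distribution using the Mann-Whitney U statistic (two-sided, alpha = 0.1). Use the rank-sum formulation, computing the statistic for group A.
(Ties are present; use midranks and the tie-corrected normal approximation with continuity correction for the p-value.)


Step 1: Combine and sort all 14 observations; assign midranks.
sorted (value, group): (10,X), (12,X), (14,X), (18,X), (19,Y), (22,X), (22,Y), (24,Y), (27,Y), (29,X), (30,Y), (31,Y), (33,Y), (40,Y)
ranks: 10->1, 12->2, 14->3, 18->4, 19->5, 22->6.5, 22->6.5, 24->8, 27->9, 29->10, 30->11, 31->12, 33->13, 40->14
Step 2: Rank sum for X: R1 = 1 + 2 + 3 + 4 + 6.5 + 10 = 26.5.
Step 3: U_X = R1 - n1(n1+1)/2 = 26.5 - 6*7/2 = 26.5 - 21 = 5.5.
       U_Y = n1*n2 - U_X = 48 - 5.5 = 42.5.
Step 4: Ties are present, so use the tie-corrected normal approximation (with continuity correction) for the p-value.
Step 5: p-value = 0.020000; compare to alpha = 0.1. reject H0.

U_X = 5.5, p = 0.020000, reject H0 at alpha = 0.1.


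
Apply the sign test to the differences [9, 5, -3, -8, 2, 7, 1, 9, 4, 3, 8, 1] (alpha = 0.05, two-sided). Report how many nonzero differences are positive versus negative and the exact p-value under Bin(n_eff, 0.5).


Step 1: Discard zero differences. Original n = 12; n_eff = number of nonzero differences = 12.
Nonzero differences (with sign): +9, +5, -3, -8, +2, +7, +1, +9, +4, +3, +8, +1
Step 2: Count signs: positive = 10, negative = 2.
Step 3: Under H0: P(positive) = 0.5, so the number of positives S ~ Bin(12, 0.5).
Step 4: Two-sided exact p-value = sum of Bin(12,0.5) probabilities at or below the observed probability = 0.038574.
Step 5: alpha = 0.05. reject H0.

n_eff = 12, pos = 10, neg = 2, p = 0.038574, reject H0.


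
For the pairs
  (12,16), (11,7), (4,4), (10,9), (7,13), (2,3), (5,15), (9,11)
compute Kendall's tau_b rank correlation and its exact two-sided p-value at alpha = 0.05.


Step 1: Enumerate the 28 unordered pairs (i,j) with i<j and classify each by sign(x_j-x_i) * sign(y_j-y_i).
  (1,2):dx=-1,dy=-9->C; (1,3):dx=-8,dy=-12->C; (1,4):dx=-2,dy=-7->C; (1,5):dx=-5,dy=-3->C
  (1,6):dx=-10,dy=-13->C; (1,7):dx=-7,dy=-1->C; (1,8):dx=-3,dy=-5->C; (2,3):dx=-7,dy=-3->C
  (2,4):dx=-1,dy=+2->D; (2,5):dx=-4,dy=+6->D; (2,6):dx=-9,dy=-4->C; (2,7):dx=-6,dy=+8->D
  (2,8):dx=-2,dy=+4->D; (3,4):dx=+6,dy=+5->C; (3,5):dx=+3,dy=+9->C; (3,6):dx=-2,dy=-1->C
  (3,7):dx=+1,dy=+11->C; (3,8):dx=+5,dy=+7->C; (4,5):dx=-3,dy=+4->D; (4,6):dx=-8,dy=-6->C
  (4,7):dx=-5,dy=+6->D; (4,8):dx=-1,dy=+2->D; (5,6):dx=-5,dy=-10->C; (5,7):dx=-2,dy=+2->D
  (5,8):dx=+2,dy=-2->D; (6,7):dx=+3,dy=+12->C; (6,8):dx=+7,dy=+8->C; (7,8):dx=+4,dy=-4->D
Step 2: C = 18, D = 10, total pairs = 28.
Step 3: tau = (C - D)/(n(n-1)/2) = (18 - 10)/28 = 0.285714.
Step 4: Exact two-sided p-value (enumerate n! = 40320 permutations of y under H0): p = 0.398760.
Step 5: alpha = 0.05. fail to reject H0.

tau_b = 0.2857 (C=18, D=10), p = 0.398760, fail to reject H0.


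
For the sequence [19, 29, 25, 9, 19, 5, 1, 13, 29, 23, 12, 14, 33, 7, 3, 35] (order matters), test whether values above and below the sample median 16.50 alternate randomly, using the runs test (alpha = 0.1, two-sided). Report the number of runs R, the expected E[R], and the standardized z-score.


Step 1: Compute median = 16.50; label A = above, B = below.
Labels in order: AAABABBBAABBABBA  (n_A = 8, n_B = 8)
Step 2: Count runs R = 9.
Step 3: Under H0 (random ordering), E[R] = 2*n_A*n_B/(n_A+n_B) + 1 = 2*8*8/16 + 1 = 9.0000.
        Var[R] = 2*n_A*n_B*(2*n_A*n_B - n_A - n_B) / ((n_A+n_B)^2 * (n_A+n_B-1)) = 14336/3840 = 3.7333.
        SD[R] = 1.9322.
Step 4: R = E[R], so z = 0 with no continuity correction.
Step 5: Two-sided p-value via normal approximation = 2*(1 - Phi(|z|)) = 1.000000.
Step 6: alpha = 0.1. fail to reject H0.

R = 9, z = 0.0000, p = 1.000000, fail to reject H0.


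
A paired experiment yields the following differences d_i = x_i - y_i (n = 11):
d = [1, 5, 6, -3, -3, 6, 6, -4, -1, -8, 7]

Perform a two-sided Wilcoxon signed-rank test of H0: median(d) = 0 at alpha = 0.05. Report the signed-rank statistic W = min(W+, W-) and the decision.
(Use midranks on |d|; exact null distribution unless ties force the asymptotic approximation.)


Step 1: Drop any zero differences (none here) and take |d_i|.
|d| = [1, 5, 6, 3, 3, 6, 6, 4, 1, 8, 7]
Step 2: Midrank |d_i| (ties get averaged ranks).
ranks: |1|->1.5, |5|->6, |6|->8, |3|->3.5, |3|->3.5, |6|->8, |6|->8, |4|->5, |1|->1.5, |8|->11, |7|->10
Step 3: Attach original signs; sum ranks with positive sign and with negative sign.
W+ = 1.5 + 6 + 8 + 8 + 8 + 10 = 41.5
W- = 3.5 + 3.5 + 5 + 1.5 + 11 = 24.5
(Check: W+ + W- = 66 should equal n(n+1)/2 = 66.)
Step 4: Test statistic W = min(W+, W-) = 24.5.
Step 5: Ties in |d|, so use the tie-corrected normal approximation.
        E[W] = n(n+1)/4 = 11*12/4 = 33.
        Tie groups: |d|=1 (t=2), |d|=3 (t=2), |d|=6 (t=3); sum(t^3 - t) = 36.
        Var[W] = n(n+1)(2n+1)/24 - sum(t^3-t)/48 = 3036/24 - 36/48 = 125.75.
        z = (W - E[W]) / sqrt(Var[W]) = (24.5 - 33) / 11.2138 = -0.7580.
        Two-sided p = 2*Phi(z) = 0.448455.
Step 6: alpha = 0.05. fail to reject H0.

W+ = 41.5, W- = 24.5, W = min = 24.5, p = 0.448455, fail to reject H0.


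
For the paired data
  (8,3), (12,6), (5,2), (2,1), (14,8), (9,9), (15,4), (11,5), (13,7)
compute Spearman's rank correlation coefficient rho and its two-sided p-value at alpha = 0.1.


Step 1: Rank x and y separately (midranks; no ties here).
rank(x): 8->3, 12->6, 5->2, 2->1, 14->8, 9->4, 15->9, 11->5, 13->7
rank(y): 3->3, 6->6, 2->2, 1->1, 8->8, 9->9, 4->4, 5->5, 7->7
Step 2: d_i = R_x(i) - R_y(i); compute d_i^2.
  (3-3)^2=0, (6-6)^2=0, (2-2)^2=0, (1-1)^2=0, (8-8)^2=0, (4-9)^2=25, (9-4)^2=25, (5-5)^2=0, (7-7)^2=0
sum(d^2) = 50.
Step 3: rho = 1 - 6*50 / (9*(9^2 - 1)) = 1 - 300/720 = 0.583333.
Step 4: Under H0, t = rho * sqrt((n-2)/(1-rho^2)) = 1.9001 ~ t(7).
Step 5: Two-sided p-value from the t-distribution with 7 df = 0.099186.
Step 6: alpha = 0.1. reject H0.

rho = 0.5833, p = 0.099186, reject H0 at alpha = 0.1.


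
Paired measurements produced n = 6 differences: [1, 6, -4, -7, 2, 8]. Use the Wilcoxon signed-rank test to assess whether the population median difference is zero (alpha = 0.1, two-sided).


Step 1: Drop any zero differences (none here) and take |d_i|.
|d| = [1, 6, 4, 7, 2, 8]
Step 2: Midrank |d_i| (ties get averaged ranks).
ranks: |1|->1, |6|->4, |4|->3, |7|->5, |2|->2, |8|->6
Step 3: Attach original signs; sum ranks with positive sign and with negative sign.
W+ = 1 + 4 + 2 + 6 = 13
W- = 3 + 5 = 8
(Check: W+ + W- = 21 should equal n(n+1)/2 = 21.)
Step 4: Test statistic W = min(W+, W-) = 8.
Step 5: No ties, so the exact null distribution over the 2^6 = 64 sign assignments gives the two-sided p-value = 0.687500.
Step 6: alpha = 0.1. fail to reject H0.

W+ = 13, W- = 8, W = min = 8, p = 0.687500, fail to reject H0.


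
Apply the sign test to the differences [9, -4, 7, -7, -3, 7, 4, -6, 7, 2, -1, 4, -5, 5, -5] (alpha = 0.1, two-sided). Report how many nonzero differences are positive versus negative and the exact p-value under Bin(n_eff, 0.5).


Step 1: Discard zero differences. Original n = 15; n_eff = number of nonzero differences = 15.
Nonzero differences (with sign): +9, -4, +7, -7, -3, +7, +4, -6, +7, +2, -1, +4, -5, +5, -5
Step 2: Count signs: positive = 8, negative = 7.
Step 3: Under H0: P(positive) = 0.5, so the number of positives S ~ Bin(15, 0.5).
Step 4: Two-sided exact p-value = sum of Bin(15,0.5) probabilities at or below the observed probability = 1.000000.
Step 5: alpha = 0.1. fail to reject H0.

n_eff = 15, pos = 8, neg = 7, p = 1.000000, fail to reject H0.


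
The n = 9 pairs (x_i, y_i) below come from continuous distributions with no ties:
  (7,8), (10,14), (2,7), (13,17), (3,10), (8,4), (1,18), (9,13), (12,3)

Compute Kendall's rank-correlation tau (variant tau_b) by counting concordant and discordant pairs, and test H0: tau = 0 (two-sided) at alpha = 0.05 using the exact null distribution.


Step 1: Enumerate the 36 unordered pairs (i,j) with i<j and classify each by sign(x_j-x_i) * sign(y_j-y_i).
  (1,2):dx=+3,dy=+6->C; (1,3):dx=-5,dy=-1->C; (1,4):dx=+6,dy=+9->C; (1,5):dx=-4,dy=+2->D
  (1,6):dx=+1,dy=-4->D; (1,7):dx=-6,dy=+10->D; (1,8):dx=+2,dy=+5->C; (1,9):dx=+5,dy=-5->D
  (2,3):dx=-8,dy=-7->C; (2,4):dx=+3,dy=+3->C; (2,5):dx=-7,dy=-4->C; (2,6):dx=-2,dy=-10->C
  (2,7):dx=-9,dy=+4->D; (2,8):dx=-1,dy=-1->C; (2,9):dx=+2,dy=-11->D; (3,4):dx=+11,dy=+10->C
  (3,5):dx=+1,dy=+3->C; (3,6):dx=+6,dy=-3->D; (3,7):dx=-1,dy=+11->D; (3,8):dx=+7,dy=+6->C
  (3,9):dx=+10,dy=-4->D; (4,5):dx=-10,dy=-7->C; (4,6):dx=-5,dy=-13->C; (4,7):dx=-12,dy=+1->D
  (4,8):dx=-4,dy=-4->C; (4,9):dx=-1,dy=-14->C; (5,6):dx=+5,dy=-6->D; (5,7):dx=-2,dy=+8->D
  (5,8):dx=+6,dy=+3->C; (5,9):dx=+9,dy=-7->D; (6,7):dx=-7,dy=+14->D; (6,8):dx=+1,dy=+9->C
  (6,9):dx=+4,dy=-1->D; (7,8):dx=+8,dy=-5->D; (7,9):dx=+11,dy=-15->D; (8,9):dx=+3,dy=-10->D
Step 2: C = 18, D = 18, total pairs = 36.
Step 3: tau = (C - D)/(n(n-1)/2) = (18 - 18)/36 = 0.000000.
Step 4: Exact two-sided p-value (enumerate n! = 362880 permutations of y under H0): p = 1.000000.
Step 5: alpha = 0.05. fail to reject H0.

tau_b = 0.0000 (C=18, D=18), p = 1.000000, fail to reject H0.
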